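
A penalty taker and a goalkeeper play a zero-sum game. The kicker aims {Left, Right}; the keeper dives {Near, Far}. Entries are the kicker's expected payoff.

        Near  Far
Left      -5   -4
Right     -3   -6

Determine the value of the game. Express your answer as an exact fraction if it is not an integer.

-9/2

Row minima: Left → -5, Right → -6; maximin = -5.
Column maxima: Near → -3, Far → -4; minimax = -4.
-5 ≠ -4, so there is no saddle point; optimal play is mixed.
Let the kicker play Left with probability p. Expected payoff against Near: (-5)p + (-3)(1−p) = −2p − 3; against Far: (-4)p + (-6)(1−p) = 2p − 6.
Setting these equal: −2p − 3 = 2p − 6 ⇒ −4p = -3 ⇒ p = 3/4, and the value is (-2)·(3/4) − 3 = -9/2.
For the keeper: with q = P(Near), equating Left's and Right's payoffs gives −q − 4 = 3q − 6 ⇒ q = 1/2.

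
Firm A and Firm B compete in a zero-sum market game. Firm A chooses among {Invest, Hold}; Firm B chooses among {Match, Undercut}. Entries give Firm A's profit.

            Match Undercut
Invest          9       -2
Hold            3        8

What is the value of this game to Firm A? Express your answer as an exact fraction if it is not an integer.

Row minima: Invest → -2, Hold → 3; maximin = 3.
Column maxima: Match → 9, Undercut → 8; minimax = 8.
3 ≠ 8, so there is no saddle point; optimal play is mixed.
Let Firm A play Invest with probability p. Expected payoff against Match: 9p + 3(1−p) = 6p + 3; against Undercut: (-2)p + 8(1−p) = −10p + 8.
Setting these equal: 6p + 3 = −10p + 8 ⇒ 16p = 5 ⇒ p = 5/16, and the value is (6)·(5/16) + 3 = 39/8.
For Firm B: with q = P(Match), equating Invest's and Hold's payoffs gives 11q − 2 = −5q + 8 ⇒ q = 5/8.

39/8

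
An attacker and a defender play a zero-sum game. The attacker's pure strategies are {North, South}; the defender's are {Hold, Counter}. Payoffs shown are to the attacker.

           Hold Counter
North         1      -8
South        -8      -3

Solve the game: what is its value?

-67/14

Row minima: North → -8, South → -8; maximin = -8.
Column maxima: Hold → 1, Counter → -3; minimax = -3.
-8 ≠ -3, so there is no saddle point; optimal play is mixed.
Let the attacker play North with probability p. Expected payoff against Hold: 1p + (-8)(1−p) = 9p − 8; against Counter: (-8)p + (-3)(1−p) = −5p − 3.
Setting these equal: 9p − 8 = −5p − 3 ⇒ 14p = 5 ⇒ p = 5/14, and the value is (9)·(5/14) − 8 = -67/14.
For the defender: with q = P(Hold), equating North's and South's payoffs gives 9q − 8 = −5q − 3 ⇒ q = 5/14.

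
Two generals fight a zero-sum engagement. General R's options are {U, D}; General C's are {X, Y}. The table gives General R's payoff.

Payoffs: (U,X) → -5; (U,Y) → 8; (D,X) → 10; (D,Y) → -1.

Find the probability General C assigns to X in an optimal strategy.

3/8

Row minima: U → -5, D → -1; maximin = -1.
Column maxima: X → 10, Y → 8; minimax = 8.
-1 ≠ 8, so there is no saddle point; optimal play is mixed.
Let General R play U with probability p. Expected payoff against X: (-5)p + 10(1−p) = −15p + 10; against Y: 8p + (-1)(1−p) = 9p − 1.
Setting these equal: −15p + 10 = 9p − 1 ⇒ −24p = -11 ⇒ p = 11/24, and the value is (-15)·(11/24) + 10 = 25/8.
For General C: with q = P(X), equating U's and D's payoffs gives −13q + 8 = 11q − 1 ⇒ q = 3/8.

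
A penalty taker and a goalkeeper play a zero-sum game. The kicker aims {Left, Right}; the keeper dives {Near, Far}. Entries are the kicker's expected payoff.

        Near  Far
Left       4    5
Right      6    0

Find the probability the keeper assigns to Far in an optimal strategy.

2/7

Row minima: Left → 4, Right → 0; maximin = 4.
Column maxima: Near → 6, Far → 5; minimax = 5.
4 ≠ 5, so there is no saddle point; optimal play is mixed.
Let the kicker play Left with probability p. Expected payoff against Near: 4p + 6(1−p) = −2p + 6; against Far: 5p + 0(1−p) = 5p.
Setting these equal: −2p + 6 = 5p ⇒ −7p = -6 ⇒ p = 6/7, and the value is (-2)·(6/7) + 6 = 30/7.
For the keeper: with q = P(Near), equating Left's and Right's payoffs gives −q + 5 = 6q ⇒ q = 5/7.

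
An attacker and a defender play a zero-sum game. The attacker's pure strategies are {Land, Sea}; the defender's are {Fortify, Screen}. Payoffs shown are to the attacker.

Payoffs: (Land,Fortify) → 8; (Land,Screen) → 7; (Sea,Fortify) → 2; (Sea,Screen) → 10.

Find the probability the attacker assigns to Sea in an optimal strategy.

1/9

Row minima: Land → 7, Sea → 2; maximin = 7.
Column maxima: Fortify → 8, Screen → 10; minimax = 8.
7 ≠ 8, so there is no saddle point; optimal play is mixed.
Let the attacker play Land with probability p. Expected payoff against Fortify: 8p + 2(1−p) = 6p + 2; against Screen: 7p + 10(1−p) = −3p + 10.
Setting these equal: 6p + 2 = −3p + 10 ⇒ 9p = 8 ⇒ p = 8/9, and the value is (6)·(8/9) + 2 = 22/3.
For the defender: with q = P(Fortify), equating Land's and Sea's payoffs gives q + 7 = −8q + 10 ⇒ q = 1/3.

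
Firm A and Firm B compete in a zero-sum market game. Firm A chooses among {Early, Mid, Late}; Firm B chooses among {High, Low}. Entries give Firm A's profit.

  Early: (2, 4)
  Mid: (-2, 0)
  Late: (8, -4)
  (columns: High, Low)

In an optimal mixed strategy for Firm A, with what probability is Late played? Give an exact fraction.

1/7

Row minima: Early → 2, Mid → -2, Late → -4; maximin = 2.
Column maxima: High → 8, Low → 4; minimax = 4.
2 ≠ 4, so there is no saddle point; optimal play is mixed.
Mid is strictly dominated by Early, so Firm A never plays it.
On the remaining 2×2 (Early, Late vs High, Low):
Let Firm A play Early with probability p. Expected payoff against High: 2p + 8(1−p) = −6p + 8; against Low: 4p + (-4)(1−p) = 8p − 4.
Setting these equal: −6p + 8 = 8p − 4 ⇒ −14p = -12 ⇒ p = 6/7, and the value is (-6)·(6/7) + 8 = 20/7.
For Firm B: with q = P(High), equating Early's and Late's payoffs gives −2q + 4 = 12q − 4 ⇒ q = 4/7.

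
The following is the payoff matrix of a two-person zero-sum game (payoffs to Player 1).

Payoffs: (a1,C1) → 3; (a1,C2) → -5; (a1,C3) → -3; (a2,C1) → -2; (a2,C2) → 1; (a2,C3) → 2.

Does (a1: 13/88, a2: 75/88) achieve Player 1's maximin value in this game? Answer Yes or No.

No

Against C1 this mix gives (13/88)·3 + (75/88)·(-2) = -111/88.
Against C2 this mix gives (13/88)·(-5) + (75/88)·1 = 5/44.
Against C3 this mix gives (13/88)·(-3) + (75/88)·2 = 111/88.
Player 2 will play C1, holding Player 1 to -111/88. Shifting weight toward the row that does better against C1 would raise this floor (the equalizing mix achieves -7/11 against both C1 and C2), so the proposed strategy is not optimal.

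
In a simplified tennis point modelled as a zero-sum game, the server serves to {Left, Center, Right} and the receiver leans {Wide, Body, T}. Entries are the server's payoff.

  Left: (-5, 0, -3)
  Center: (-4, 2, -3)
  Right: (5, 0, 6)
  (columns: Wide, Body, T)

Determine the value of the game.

Row minima: Left → -5, Center → -4, Right → 0; maximin = 0.
Column maxima: Wide → 5, Body → 2, T → 6; minimax = 2.
0 ≠ 2, so there is no saddle point; optimal play is mixed.
T is strictly dominated by Wide (it gives the server strictly more in every row), so the receiver never plays it.
With T eliminated, Left is strictly dominated by Center (Center gives the server strictly more in every remaining column), so the server never plays it.
On the remaining 2×2 (Center, Right vs Wide, Body):
Let the server play Center with probability p. Expected payoff against Wide: (-4)p + 5(1−p) = −9p + 5; against Body: 2p + 0(1−p) = 2p.
Setting these equal: −9p + 5 = 2p ⇒ −11p = -5 ⇒ p = 5/11, and the value is (-9)·(5/11) + 5 = 10/11.
For the receiver: with q = P(Wide), equating Center's and Right's payoffs gives −6q + 2 = 5q ⇒ q = 2/11.

10/11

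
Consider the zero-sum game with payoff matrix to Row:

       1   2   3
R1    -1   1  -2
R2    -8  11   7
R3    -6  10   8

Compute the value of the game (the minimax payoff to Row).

-4/3

Row minima: R1 → -2, R2 → -8, R3 → -6; maximin = -2.
Column maxima: 1 → -1, 2 → 11, 3 → 8; minimax = -1.
-2 ≠ -1, so there is no saddle point; optimal play is mixed.
2 is strictly dominated by 1 (it gives Row strictly more in every row), so Column never plays it.
With 2 eliminated, R2 is strictly dominated by R3 (R3 gives Row strictly more in every remaining column), so Row never plays it.
On the remaining 2×2 (R1, R3 vs 1, 3):
Let Row play R1 with probability p. Expected payoff against 1: (-1)p + (-6)(1−p) = 5p − 6; against 3: (-2)p + 8(1−p) = −10p + 8.
Setting these equal: 5p − 6 = −10p + 8 ⇒ 15p = 14 ⇒ p = 14/15, and the value is (5)·(14/15) − 6 = -4/3.
For Column: with q = P(1), equating R1's and R3's payoffs gives q − 2 = −14q + 8 ⇒ q = 2/3.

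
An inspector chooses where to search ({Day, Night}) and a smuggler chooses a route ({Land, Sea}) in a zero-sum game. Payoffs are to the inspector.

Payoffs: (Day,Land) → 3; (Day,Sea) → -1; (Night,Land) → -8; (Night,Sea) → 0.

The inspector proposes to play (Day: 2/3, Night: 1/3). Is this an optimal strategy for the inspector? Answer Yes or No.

Yes

Against Land this mix gives (2/3)·3 + (1/3)·(-8) = -2/3.
Against Sea this mix gives (2/3)·(-1) + (1/3)·0 = -2/3.
All of the smuggler's active replies (Land, Sea) yield -2/3, and no column does worse for the inspector. The mix makes the smuggler indifferent and guarantees -2/3, so it is optimal.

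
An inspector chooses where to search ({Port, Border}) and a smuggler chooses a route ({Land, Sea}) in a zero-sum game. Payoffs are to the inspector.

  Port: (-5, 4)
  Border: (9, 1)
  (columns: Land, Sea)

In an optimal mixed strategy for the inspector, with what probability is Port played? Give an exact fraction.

Row minima: Port → -5, Border → 1; maximin = 1.
Column maxima: Land → 9, Sea → 4; minimax = 4.
1 ≠ 4, so there is no saddle point; optimal play is mixed.
Let the inspector play Port with probability p. Expected payoff against Land: (-5)p + 9(1−p) = −14p + 9; against Sea: 4p + 1(1−p) = 3p + 1.
Setting these equal: −14p + 9 = 3p + 1 ⇒ −17p = -8 ⇒ p = 8/17, and the value is (-14)·(8/17) + 9 = 41/17.
For the smuggler: with q = P(Land), equating Port's and Border's payoffs gives −9q + 4 = 8q + 1 ⇒ q = 3/17.

8/17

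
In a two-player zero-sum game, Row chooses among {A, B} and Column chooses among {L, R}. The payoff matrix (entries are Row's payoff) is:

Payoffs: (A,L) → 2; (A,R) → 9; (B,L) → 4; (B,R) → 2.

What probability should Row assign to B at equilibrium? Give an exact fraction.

Row minima: A → 2, B → 2; maximin = 2.
Column maxima: L → 4, R → 9; minimax = 4.
2 ≠ 4, so there is no saddle point; optimal play is mixed.
Let Row play A with probability p. Expected payoff against L: 2p + 4(1−p) = −2p + 4; against R: 9p + 2(1−p) = 7p + 2.
Setting these equal: −2p + 4 = 7p + 2 ⇒ −9p = -2 ⇒ p = 2/9, and the value is (-2)·(2/9) + 4 = 32/9.
For Column: with q = P(L), equating A's and B's payoffs gives −7q + 9 = 2q + 2 ⇒ q = 7/9.

7/9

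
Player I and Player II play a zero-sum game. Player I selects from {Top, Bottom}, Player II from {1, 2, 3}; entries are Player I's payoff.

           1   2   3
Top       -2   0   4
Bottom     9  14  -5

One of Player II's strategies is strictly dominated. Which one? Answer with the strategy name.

1 holds Player I's payoff strictly below 2 in every row: -2 < 0, 9 < 14.
So 2 is strictly dominated for Player II.

2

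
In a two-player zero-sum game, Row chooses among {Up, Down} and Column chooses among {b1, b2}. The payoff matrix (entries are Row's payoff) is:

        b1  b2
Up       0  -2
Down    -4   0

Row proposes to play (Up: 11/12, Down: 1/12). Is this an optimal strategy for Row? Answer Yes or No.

Against b1 this mix gives (11/12)·0 + (1/12)·(-4) = -1/3.
Against b2 this mix gives (11/12)·(-2) + (1/12)·0 = -11/6.
Column will play b2, holding Row to -11/6. Shifting weight toward the row that does better against b2 would raise this floor (the equalizing mix achieves -4/3 against both b2 and b1), so the proposed strategy is not optimal.

No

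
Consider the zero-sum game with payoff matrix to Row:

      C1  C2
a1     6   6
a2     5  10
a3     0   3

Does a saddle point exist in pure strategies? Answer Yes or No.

Row minima: a1 → 6, a2 → 5, a3 → 0; maximin = 6.
Column maxima: C1 → 6, C2 → 10; minimax = 6.
maximin = minimax = 6, so a saddle point exists.

Yes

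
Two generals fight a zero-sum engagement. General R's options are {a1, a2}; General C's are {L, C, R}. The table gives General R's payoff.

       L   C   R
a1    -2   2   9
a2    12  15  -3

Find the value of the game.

51/13

Row minima: a1 → -2, a2 → -3; maximin = -2.
Column maxima: L → 12, C → 15, R → 9; minimax = 9.
-2 ≠ 9, so there is no saddle point; optimal play is mixed.
C is strictly dominated by L (it gives General R strictly more in every row), so General C never plays it.
On the remaining 2×2 (a1, a2 vs L, R):
Let General R play a1 with probability p. Expected payoff against L: (-2)p + 12(1−p) = −14p + 12; against R: 9p + (-3)(1−p) = 12p − 3.
Setting these equal: −14p + 12 = 12p − 3 ⇒ −26p = -15 ⇒ p = 15/26, and the value is (-14)·(15/26) + 12 = 51/13.
For General C: with q = P(L), equating a1's and a2's payoffs gives −11q + 9 = 15q − 3 ⇒ q = 6/13.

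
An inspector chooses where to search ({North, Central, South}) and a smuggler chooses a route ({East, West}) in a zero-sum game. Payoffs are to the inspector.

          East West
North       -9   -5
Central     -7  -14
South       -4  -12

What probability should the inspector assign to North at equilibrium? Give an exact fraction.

Row minima: North → -9, Central → -14, South → -12; maximin = -9.
Column maxima: East → -4, West → -5; minimax = -5.
-9 ≠ -5, so there is no saddle point; optimal play is mixed.
Central is strictly dominated by South, so the inspector never plays it.
On the remaining 2×2 (North, South vs East, West):
Let the inspector play North with probability p. Expected payoff against East: (-9)p + (-4)(1−p) = −5p − 4; against West: (-5)p + (-12)(1−p) = 7p − 12.
Setting these equal: −5p − 4 = 7p − 12 ⇒ −12p = -8 ⇒ p = 2/3, and the value is (-5)·(2/3) − 4 = -22/3.
For the smuggler: with q = P(East), equating North's and South's payoffs gives −4q − 5 = 8q − 12 ⇒ q = 7/12.

2/3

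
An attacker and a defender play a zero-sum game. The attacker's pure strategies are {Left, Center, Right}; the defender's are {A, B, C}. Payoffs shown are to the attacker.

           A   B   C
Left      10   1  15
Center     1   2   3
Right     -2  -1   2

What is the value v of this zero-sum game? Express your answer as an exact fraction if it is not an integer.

19/10

Row minima: Left → 1, Center → 1, Right → -2; maximin = 1.
Column maxima: A → 10, B → 2, C → 15; minimax = 2.
1 ≠ 2, so there is no saddle point; optimal play is mixed.
Right is strictly dominated by Left, so the attacker never plays it.
C is strictly dominated by A (it gives the attacker strictly more in every row), so the defender never plays it.
On the remaining 2×2 (Left, Center vs A, B):
Let the attacker play Left with probability p. Expected payoff against A: 10p + 1(1−p) = 9p + 1; against B: 1p + 2(1−p) = −p + 2.
Setting these equal: 9p + 1 = −p + 2 ⇒ 10p = 1 ⇒ p = 1/10, and the value is (9)·(1/10) + 1 = 19/10.
For the defender: with q = P(A), equating Left's and Center's payoffs gives 9q + 1 = −q + 2 ⇒ q = 1/10.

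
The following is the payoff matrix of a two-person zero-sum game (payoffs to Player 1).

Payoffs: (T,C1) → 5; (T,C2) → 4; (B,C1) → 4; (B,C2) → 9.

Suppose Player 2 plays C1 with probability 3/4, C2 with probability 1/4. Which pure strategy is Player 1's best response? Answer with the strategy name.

B

Expected payoff of T: (3/4)·5 + (1/4)·4 = 19/4.
Expected payoff of B: (3/4)·4 + (1/4)·9 = 21/4.
The largest is 21/4, so Player 1's best response is B.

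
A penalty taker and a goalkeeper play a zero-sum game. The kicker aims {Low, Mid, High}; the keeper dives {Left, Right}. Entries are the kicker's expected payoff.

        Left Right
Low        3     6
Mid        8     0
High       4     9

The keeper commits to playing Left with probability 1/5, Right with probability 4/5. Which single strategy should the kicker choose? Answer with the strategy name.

High

Expected payoff of Low: (1/5)·3 + (4/5)·6 = 27/5.
Expected payoff of Mid: (1/5)·8 + (4/5)·0 = 8/5.
Expected payoff of High: (1/5)·4 + (4/5)·9 = 8.
The largest is 8, so the kicker's best response is High.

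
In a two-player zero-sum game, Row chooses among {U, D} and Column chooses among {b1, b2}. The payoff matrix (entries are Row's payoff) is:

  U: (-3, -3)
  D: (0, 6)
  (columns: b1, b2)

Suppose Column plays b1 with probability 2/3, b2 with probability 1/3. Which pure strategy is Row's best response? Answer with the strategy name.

Expected payoff of U: (2/3)·(-3) + (1/3)·(-3) = -3.
Expected payoff of D: (2/3)·0 + (1/3)·6 = 2.
The largest is 2, so Row's best response is D.

D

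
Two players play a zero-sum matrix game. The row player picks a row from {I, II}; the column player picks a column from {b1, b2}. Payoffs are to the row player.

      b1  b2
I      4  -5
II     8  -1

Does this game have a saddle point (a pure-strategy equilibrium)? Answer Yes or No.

Row minima: I → -5, II → -1; maximin = -1.
Column maxima: b1 → 8, b2 → -1; minimax = -1.
maximin = minimax = -1, so a saddle point exists.

Yes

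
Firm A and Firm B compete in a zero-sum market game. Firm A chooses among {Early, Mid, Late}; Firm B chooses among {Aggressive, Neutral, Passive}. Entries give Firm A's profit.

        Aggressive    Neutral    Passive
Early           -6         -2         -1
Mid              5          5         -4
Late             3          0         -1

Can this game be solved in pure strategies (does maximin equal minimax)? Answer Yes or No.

Row minima: Early → -6, Mid → -4, Late → -1; maximin = -1.
Column maxima: Aggressive → 5, Neutral → 5, Passive → -1; minimax = -1.
maximin = minimax = -1, so a saddle point exists.

Yes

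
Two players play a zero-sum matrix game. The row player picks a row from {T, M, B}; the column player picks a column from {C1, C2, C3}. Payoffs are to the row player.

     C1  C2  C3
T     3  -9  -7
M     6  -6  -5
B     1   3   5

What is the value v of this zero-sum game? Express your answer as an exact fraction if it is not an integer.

Row minima: T → -9, M → -6, B → 1; maximin = 1.
Column maxima: C1 → 6, C2 → 3, C3 → 5; minimax = 3.
1 ≠ 3, so there is no saddle point; optimal play is mixed.
T is strictly dominated by M, so the row player never plays it.
C3 is strictly dominated by C2 (it gives the row player strictly more in every row), so the column player never plays it.
On the remaining 2×2 (M, B vs C1, C2):
Let the row player play M with probability p. Expected payoff against C1: 6p + 1(1−p) = 5p + 1; against C2: (-6)p + 3(1−p) = −9p + 3.
Setting these equal: 5p + 1 = −9p + 3 ⇒ 14p = 2 ⇒ p = 1/7, and the value is (5)·(1/7) + 1 = 12/7.
For the column player: with q = P(C1), equating M's and B's payoffs gives 12q − 6 = −2q + 3 ⇒ q = 9/14.

12/7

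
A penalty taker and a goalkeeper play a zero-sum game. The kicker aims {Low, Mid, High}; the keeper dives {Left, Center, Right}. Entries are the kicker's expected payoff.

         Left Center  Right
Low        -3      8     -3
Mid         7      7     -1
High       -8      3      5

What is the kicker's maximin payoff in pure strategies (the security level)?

-1

Row minima: Low → -3, Mid → -1, High → -8.
The best of these is -1.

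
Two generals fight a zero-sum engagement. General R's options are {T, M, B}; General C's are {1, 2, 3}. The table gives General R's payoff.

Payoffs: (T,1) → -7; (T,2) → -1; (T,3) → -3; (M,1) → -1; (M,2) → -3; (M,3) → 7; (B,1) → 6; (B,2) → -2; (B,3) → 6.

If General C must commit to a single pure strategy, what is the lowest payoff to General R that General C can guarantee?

-1

Column maxima: 1 → 6, 2 → -1, 3 → 7.
The smallest of these is -1.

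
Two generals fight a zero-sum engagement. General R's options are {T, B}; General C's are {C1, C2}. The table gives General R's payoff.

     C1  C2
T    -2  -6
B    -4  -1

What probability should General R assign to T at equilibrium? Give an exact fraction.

Row minima: T → -6, B → -4; maximin = -4.
Column maxima: C1 → -2, C2 → -1; minimax = -2.
-4 ≠ -2, so there is no saddle point; optimal play is mixed.
Let General R play T with probability p. Expected payoff against C1: (-2)p + (-4)(1−p) = 2p − 4; against C2: (-6)p + (-1)(1−p) = −5p − 1.
Setting these equal: 2p − 4 = −5p − 1 ⇒ 7p = 3 ⇒ p = 3/7, and the value is (2)·(3/7) − 4 = -22/7.
For General C: with q = P(C1), equating T's and B's payoffs gives 4q − 6 = −3q − 1 ⇒ q = 5/7.

3/7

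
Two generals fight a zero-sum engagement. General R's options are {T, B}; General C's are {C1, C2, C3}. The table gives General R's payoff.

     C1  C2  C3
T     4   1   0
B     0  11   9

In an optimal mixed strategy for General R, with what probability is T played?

Row minima: T → 0, B → 0; maximin = 0.
Column maxima: C1 → 4, C2 → 11, C3 → 9; minimax = 4.
0 ≠ 4, so there is no saddle point; optimal play is mixed.
C2 is strictly dominated by C3 (it gives General R strictly more in every row), so General C never plays it.
On the remaining 2×2 (T, B vs C1, C3):
Let General R play T with probability p. Expected payoff against C1: 4p + 0(1−p) = 4p; against C3: 0p + 9(1−p) = −9p + 9.
Setting these equal: 4p = −9p + 9 ⇒ 13p = 9 ⇒ p = 9/13, and the value is (4)·(9/13) = 36/13.
For General C: with q = P(C1), equating T's and B's payoffs gives 4q = −9q + 9 ⇒ q = 9/13.

9/13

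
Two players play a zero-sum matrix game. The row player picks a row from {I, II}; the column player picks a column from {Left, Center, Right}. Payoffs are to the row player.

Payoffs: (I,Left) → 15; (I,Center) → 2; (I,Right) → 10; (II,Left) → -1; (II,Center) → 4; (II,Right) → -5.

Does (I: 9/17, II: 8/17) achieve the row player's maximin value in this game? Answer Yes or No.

Against Left this mix gives (9/17)·15 + (8/17)·(-1) = 127/17.
Against Center this mix gives (9/17)·2 + (8/17)·4 = 50/17.
Against Right this mix gives (9/17)·10 + (8/17)·(-5) = 50/17.
All of the column player's active replies (Center, Right) yield 50/17, and no column does worse for the row player. The mix makes the column player indifferent and guarantees 50/17, so it is optimal.

Yes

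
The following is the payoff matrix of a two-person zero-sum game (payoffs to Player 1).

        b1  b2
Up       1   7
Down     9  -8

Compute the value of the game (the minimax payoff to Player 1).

Row minima: Up → 1, Down → -8; maximin = 1.
Column maxima: b1 → 9, b2 → 7; minimax = 7.
1 ≠ 7, so there is no saddle point; optimal play is mixed.
Let Player 1 play Up with probability p. Expected payoff against b1: 1p + 9(1−p) = −8p + 9; against b2: 7p + (-8)(1−p) = 15p − 8.
Setting these equal: −8p + 9 = 15p − 8 ⇒ −23p = -17 ⇒ p = 17/23, and the value is (-8)·(17/23) + 9 = 71/23.
For Player 2: with q = P(b1), equating Up's and Down's payoffs gives −6q + 7 = 17q − 8 ⇒ q = 15/23.

71/23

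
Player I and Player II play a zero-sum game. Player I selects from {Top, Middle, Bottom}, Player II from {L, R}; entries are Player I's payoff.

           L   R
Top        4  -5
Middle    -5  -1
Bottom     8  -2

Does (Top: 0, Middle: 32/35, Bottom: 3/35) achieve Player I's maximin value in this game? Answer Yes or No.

Against L this mix gives (32/35)·(-5) + (3/35)·8 = -136/35.
Against R this mix gives (32/35)·(-1) + (3/35)·(-2) = -38/35.
Player II will play L, holding Player I to -136/35. Shifting weight toward the row that does better against L would raise this floor (the equalizing mix achieves -9/7 against both L and R), so the proposed strategy is not optimal.

No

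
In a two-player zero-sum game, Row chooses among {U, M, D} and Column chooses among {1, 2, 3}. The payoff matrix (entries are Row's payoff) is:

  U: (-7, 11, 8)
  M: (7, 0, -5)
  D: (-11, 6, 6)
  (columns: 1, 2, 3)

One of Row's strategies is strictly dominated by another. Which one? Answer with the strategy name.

D

U gives a strictly higher payoff than D against every column: -7 > -11, 11 > 6, 8 > 6.
So D is strictly dominated and Row never plays it.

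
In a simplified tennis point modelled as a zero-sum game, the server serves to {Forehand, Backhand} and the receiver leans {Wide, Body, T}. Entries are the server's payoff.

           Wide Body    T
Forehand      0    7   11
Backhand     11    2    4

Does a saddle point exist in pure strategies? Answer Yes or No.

No

Row minima: Forehand → 0, Backhand → 2; maximin = 2.
Column maxima: Wide → 11, Body → 7, T → 11; minimax = 7.
2 ≠ 7, so no pure-strategy equilibrium exists.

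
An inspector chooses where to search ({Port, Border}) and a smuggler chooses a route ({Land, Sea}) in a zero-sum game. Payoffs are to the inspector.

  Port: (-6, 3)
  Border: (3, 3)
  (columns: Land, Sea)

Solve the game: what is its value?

3

Row minima: Port → -6, Border → 3; maximin = 3.
Column maxima: Land → 3, Sea → 3; minimax = 3.
Since maximin = minimax = 3, there is a saddle point and the value is 3.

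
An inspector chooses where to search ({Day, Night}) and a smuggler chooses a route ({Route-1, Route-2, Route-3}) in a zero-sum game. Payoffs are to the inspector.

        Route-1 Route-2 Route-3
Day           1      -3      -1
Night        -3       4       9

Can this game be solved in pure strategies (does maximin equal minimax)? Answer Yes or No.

No

Row minima: Day → -3, Night → -3; maximin = -3.
Column maxima: Route-1 → 1, Route-2 → 4, Route-3 → 9; minimax = 1.
-3 ≠ 1, so no pure-strategy equilibrium exists.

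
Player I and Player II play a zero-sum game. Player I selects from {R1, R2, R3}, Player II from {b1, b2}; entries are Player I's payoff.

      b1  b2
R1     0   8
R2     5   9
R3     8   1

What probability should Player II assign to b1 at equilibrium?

8/11

Row minima: R1 → 0, R2 → 5, R3 → 1; maximin = 5.
Column maxima: b1 → 8, b2 → 9; minimax = 8.
5 ≠ 8, so there is no saddle point; optimal play is mixed.
R1 is strictly dominated by R2, so Player I never plays it.
On the remaining 2×2 (R2, R3 vs b1, b2):
Let Player I play R2 with probability p. Expected payoff against b1: 5p + 8(1−p) = −3p + 8; against b2: 9p + 1(1−p) = 8p + 1.
Setting these equal: −3p + 8 = 8p + 1 ⇒ −11p = -7 ⇒ p = 7/11, and the value is (-3)·(7/11) + 8 = 67/11.
For Player II: with q = P(b1), equating R2's and R3's payoffs gives −4q + 9 = 7q + 1 ⇒ q = 8/11.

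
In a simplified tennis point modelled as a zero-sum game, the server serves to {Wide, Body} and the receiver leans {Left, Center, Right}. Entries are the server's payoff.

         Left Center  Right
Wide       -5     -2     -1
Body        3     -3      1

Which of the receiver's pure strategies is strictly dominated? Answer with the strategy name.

Center holds the server's payoff strictly below Right in every row: -2 < -1, -3 < 1.
So Right is strictly dominated for the receiver.

Right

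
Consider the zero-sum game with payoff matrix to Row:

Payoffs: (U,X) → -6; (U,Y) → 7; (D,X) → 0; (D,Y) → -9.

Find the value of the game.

Row minima: U → -6, D → -9; maximin = -6.
Column maxima: X → 0, Y → 7; minimax = 0.
-6 ≠ 0, so there is no saddle point; optimal play is mixed.
Let Row play U with probability p. Expected payoff against X: (-6)p + 0(1−p) = −6p; against Y: 7p + (-9)(1−p) = 16p − 9.
Setting these equal: −6p = 16p − 9 ⇒ −22p = -9 ⇒ p = 9/22, and the value is (-6)·(9/22) = -27/11.
For Column: with q = P(X), equating U's and D's payoffs gives −13q + 7 = 9q − 9 ⇒ q = 8/11.

-27/11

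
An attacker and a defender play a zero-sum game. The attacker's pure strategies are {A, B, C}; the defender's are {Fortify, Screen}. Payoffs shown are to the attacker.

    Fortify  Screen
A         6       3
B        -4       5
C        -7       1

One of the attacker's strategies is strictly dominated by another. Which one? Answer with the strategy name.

C

A gives a strictly higher payoff than C against every column: 6 > -7, 3 > 1.
So C is strictly dominated and the attacker never plays it.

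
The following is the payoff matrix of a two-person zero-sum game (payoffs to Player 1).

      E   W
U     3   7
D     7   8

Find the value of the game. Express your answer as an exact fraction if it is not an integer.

7

Row minima: U → 3, D → 7; maximin = 7.
Column maxima: E → 7, W → 8; minimax = 7.
Since maximin = minimax = 7, there is a saddle point and the value is 7.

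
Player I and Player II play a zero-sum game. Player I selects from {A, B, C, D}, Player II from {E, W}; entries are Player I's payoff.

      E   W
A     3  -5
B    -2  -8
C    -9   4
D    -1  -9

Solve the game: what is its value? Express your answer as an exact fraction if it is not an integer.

Row minima: A → -5, B → -8, C → -9, D → -9; maximin = -5.
Column maxima: E → 3, W → 4; minimax = 3.
-5 ≠ 3, so there is no saddle point; optimal play is mixed.
B is strictly dominated by A, so Player I never plays it.
D is strictly dominated by A, so Player I never plays it.
On the remaining 2×2 (A, C vs E, W):
Let Player I play A with probability p. Expected payoff against E: 3p + (-9)(1−p) = 12p − 9; against W: (-5)p + 4(1−p) = −9p + 4.
Setting these equal: 12p − 9 = −9p + 4 ⇒ 21p = 13 ⇒ p = 13/21, and the value is (12)·(13/21) − 9 = -11/7.
For Player II: with q = P(E), equating A's and C's payoffs gives 8q − 5 = −13q + 4 ⇒ q = 3/7.

-11/7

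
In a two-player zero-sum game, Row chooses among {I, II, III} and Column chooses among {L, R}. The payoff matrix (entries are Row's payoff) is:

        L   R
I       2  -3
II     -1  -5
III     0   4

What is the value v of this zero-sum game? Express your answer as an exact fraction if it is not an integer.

Row minima: I → -3, II → -5, III → 0; maximin = 0.
Column maxima: L → 2, R → 4; minimax = 2.
0 ≠ 2, so there is no saddle point; optimal play is mixed.
II is strictly dominated by I, so Row never plays it.
On the remaining 2×2 (I, III vs L, R):
Let Row play I with probability p. Expected payoff against L: 2p + 0(1−p) = 2p; against R: (-3)p + 4(1−p) = −7p + 4.
Setting these equal: 2p = −7p + 4 ⇒ 9p = 4 ⇒ p = 4/9, and the value is (2)·(4/9) = 8/9.
For Column: with q = P(L), equating I's and III's payoffs gives 5q − 3 = −4q + 4 ⇒ q = 7/9.

8/9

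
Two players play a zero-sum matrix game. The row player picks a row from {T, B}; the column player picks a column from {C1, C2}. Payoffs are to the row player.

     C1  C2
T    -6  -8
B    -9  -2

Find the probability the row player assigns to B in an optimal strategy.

Row minima: T → -8, B → -9; maximin = -8.
Column maxima: C1 → -6, C2 → -2; minimax = -6.
-8 ≠ -6, so there is no saddle point; optimal play is mixed.
Let the row player play T with probability p. Expected payoff against C1: (-6)p + (-9)(1−p) = 3p − 9; against C2: (-8)p + (-2)(1−p) = −6p − 2.
Setting these equal: 3p − 9 = −6p − 2 ⇒ 9p = 7 ⇒ p = 7/9, and the value is (3)·(7/9) − 9 = -20/3.
For the column player: with q = P(C1), equating T's and B's payoffs gives 2q − 8 = −7q − 2 ⇒ q = 2/3.

2/9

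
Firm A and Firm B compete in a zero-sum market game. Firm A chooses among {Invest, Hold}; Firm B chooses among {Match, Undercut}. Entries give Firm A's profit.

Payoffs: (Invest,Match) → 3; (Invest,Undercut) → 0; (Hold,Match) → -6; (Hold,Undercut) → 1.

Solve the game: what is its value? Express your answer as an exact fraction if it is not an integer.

Row minima: Invest → 0, Hold → -6; maximin = 0.
Column maxima: Match → 3, Undercut → 1; minimax = 1.
0 ≠ 1, so there is no saddle point; optimal play is mixed.
Let Firm A play Invest with probability p. Expected payoff against Match: 3p + (-6)(1−p) = 9p − 6; against Undercut: 0p + 1(1−p) = −p + 1.
Setting these equal: 9p − 6 = −p + 1 ⇒ 10p = 7 ⇒ p = 7/10, and the value is (9)·(7/10) − 6 = 3/10.
For Firm B: with q = P(Match), equating Invest's and Hold's payoffs gives 3q = −7q + 1 ⇒ q = 1/10.

3/10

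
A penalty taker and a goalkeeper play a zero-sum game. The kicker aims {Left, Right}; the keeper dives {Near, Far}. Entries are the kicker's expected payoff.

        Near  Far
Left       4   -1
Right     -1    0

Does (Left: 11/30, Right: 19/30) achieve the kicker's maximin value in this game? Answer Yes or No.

Against Near this mix gives (11/30)·4 + (19/30)·(-1) = 5/6.
Against Far this mix gives (11/30)·(-1) + (19/30)·0 = -11/30.
The keeper will play Far, holding the kicker to -11/30. Shifting weight toward the row that does better against Far would raise this floor (the equalizing mix achieves -1/6 against both Far and Near), so the proposed strategy is not optimal.

No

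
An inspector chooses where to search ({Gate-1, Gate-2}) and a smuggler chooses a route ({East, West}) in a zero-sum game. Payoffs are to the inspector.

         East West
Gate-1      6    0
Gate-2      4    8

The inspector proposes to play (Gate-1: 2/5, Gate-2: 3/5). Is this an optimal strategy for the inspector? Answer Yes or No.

Against East this mix gives (2/5)·6 + (3/5)·4 = 24/5.
Against West this mix gives (2/5)·0 + (3/5)·8 = 24/5.
All of the smuggler's active replies (East, West) yield 24/5, and no column does worse for the inspector. The mix makes the smuggler indifferent and guarantees 24/5, so it is optimal.

Yes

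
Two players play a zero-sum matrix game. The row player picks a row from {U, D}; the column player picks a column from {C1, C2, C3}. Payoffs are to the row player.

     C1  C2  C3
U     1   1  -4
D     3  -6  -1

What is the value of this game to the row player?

Row minima: U → -4, D → -6; maximin = -4.
Column maxima: C1 → 3, C2 → 1, C3 → -1; minimax = -1.
-4 ≠ -1, so there is no saddle point; optimal play is mixed.
C1 is strictly dominated by C3 (it gives the row player strictly more in every row), so the column player never plays it.
On the remaining 2×2 (U, D vs C2, C3):
Let the row player play U with probability p. Expected payoff against C2: 1p + (-6)(1−p) = 7p − 6; against C3: (-4)p + (-1)(1−p) = −3p − 1.
Setting these equal: 7p − 6 = −3p − 1 ⇒ 10p = 5 ⇒ p = 1/2, and the value is (7)·(1/2) − 6 = -5/2.
For the column player: with q = P(C2), equating U's and D's payoffs gives 5q − 4 = −5q − 1 ⇒ q = 3/10.

-5/2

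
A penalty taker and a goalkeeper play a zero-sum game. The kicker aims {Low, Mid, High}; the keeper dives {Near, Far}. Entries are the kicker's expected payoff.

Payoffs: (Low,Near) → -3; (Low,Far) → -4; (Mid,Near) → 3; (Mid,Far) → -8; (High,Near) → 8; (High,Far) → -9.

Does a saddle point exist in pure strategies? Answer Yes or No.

Yes

Row minima: Low → -4, Mid → -8, High → -9; maximin = -4.
Column maxima: Near → 8, Far → -4; minimax = -4.
maximin = minimax = -4, so a saddle point exists.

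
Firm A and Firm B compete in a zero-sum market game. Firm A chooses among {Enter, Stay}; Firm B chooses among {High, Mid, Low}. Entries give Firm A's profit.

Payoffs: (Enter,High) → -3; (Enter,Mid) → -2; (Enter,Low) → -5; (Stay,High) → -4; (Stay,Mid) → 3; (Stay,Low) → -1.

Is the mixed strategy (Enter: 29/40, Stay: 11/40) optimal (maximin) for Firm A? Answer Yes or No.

Against High this mix gives (29/40)·(-3) + (11/40)·(-4) = -131/40.
Against Mid this mix gives (29/40)·(-2) + (11/40)·3 = -5/8.
Against Low this mix gives (29/40)·(-5) + (11/40)·(-1) = -39/10.
Firm B will play Low, holding Firm A to -39/10. Shifting weight toward the row that does better against Low would raise this floor (the equalizing mix achieves -17/5 against both Low and High), so the proposed strategy is not optimal.

No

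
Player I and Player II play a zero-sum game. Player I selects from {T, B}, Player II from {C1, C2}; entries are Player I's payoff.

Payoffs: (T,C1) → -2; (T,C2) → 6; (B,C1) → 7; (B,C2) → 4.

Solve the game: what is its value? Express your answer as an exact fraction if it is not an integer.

Row minima: T → -2, B → 4; maximin = 4.
Column maxima: C1 → 7, C2 → 6; minimax = 6.
4 ≠ 6, so there is no saddle point; optimal play is mixed.
Let Player I play T with probability p. Expected payoff against C1: (-2)p + 7(1−p) = −9p + 7; against C2: 6p + 4(1−p) = 2p + 4.
Setting these equal: −9p + 7 = 2p + 4 ⇒ −11p = -3 ⇒ p = 3/11, and the value is (-9)·(3/11) + 7 = 50/11.
For Player II: with q = P(C1), equating T's and B's payoffs gives −8q + 6 = 3q + 4 ⇒ q = 2/11.

50/11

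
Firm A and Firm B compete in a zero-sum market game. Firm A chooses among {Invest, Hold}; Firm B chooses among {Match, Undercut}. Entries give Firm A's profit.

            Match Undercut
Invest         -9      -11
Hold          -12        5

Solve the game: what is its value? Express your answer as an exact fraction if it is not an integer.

Row minima: Invest → -11, Hold → -12; maximin = -11.
Column maxima: Match → -9, Undercut → 5; minimax = -9.
-11 ≠ -9, so there is no saddle point; optimal play is mixed.
Let Firm A play Invest with probability p. Expected payoff against Match: (-9)p + (-12)(1−p) = 3p − 12; against Undercut: (-11)p + 5(1−p) = −16p + 5.
Setting these equal: 3p − 12 = −16p + 5 ⇒ 19p = 17 ⇒ p = 17/19, and the value is (3)·(17/19) − 12 = -177/19.
For Firm B: with q = P(Match), equating Invest's and Hold's payoffs gives 2q − 11 = −17q + 5 ⇒ q = 16/19.

-177/19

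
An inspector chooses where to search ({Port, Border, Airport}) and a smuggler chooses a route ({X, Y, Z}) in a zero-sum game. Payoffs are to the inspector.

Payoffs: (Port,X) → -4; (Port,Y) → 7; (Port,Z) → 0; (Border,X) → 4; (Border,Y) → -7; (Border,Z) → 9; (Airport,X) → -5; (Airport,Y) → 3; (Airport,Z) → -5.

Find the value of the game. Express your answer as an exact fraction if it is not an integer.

Row minima: Port → -4, Border → -7, Airport → -5; maximin = -4.
Column maxima: X → 4, Y → 7, Z → 9; minimax = 4.
-4 ≠ 4, so there is no saddle point; optimal play is mixed.
Airport is strictly dominated by Port, so the inspector never plays it.
With Airport eliminated, Z is strictly dominated by X (it gives the inspector strictly more in every remaining row), so the smuggler never plays it.
On the remaining 2×2 (Port, Border vs X, Y):
Let the inspector play Port with probability p. Expected payoff against X: (-4)p + 4(1−p) = −8p + 4; against Y: 7p + (-7)(1−p) = 14p − 7.
Setting these equal: −8p + 4 = 14p − 7 ⇒ −22p = -11 ⇒ p = 1/2, and the value is (-8)·(1/2) + 4 = 0.
For the smuggler: with q = P(X), equating Port's and Border's payoffs gives −11q + 7 = 11q − 7 ⇒ q = 7/11.

0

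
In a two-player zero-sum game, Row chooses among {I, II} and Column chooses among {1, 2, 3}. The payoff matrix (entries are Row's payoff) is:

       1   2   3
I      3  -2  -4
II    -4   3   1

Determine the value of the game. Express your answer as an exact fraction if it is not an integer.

-13/12

Row minima: I → -4, II → -4; maximin = -4.
Column maxima: 1 → 3, 2 → 3, 3 → 1; minimax = 1.
-4 ≠ 1, so there is no saddle point; optimal play is mixed.
2 is strictly dominated by 3 (it gives Row strictly more in every row), so Column never plays it.
On the remaining 2×2 (I, II vs 1, 3):
Let Row play I with probability p. Expected payoff against 1: 3p + (-4)(1−p) = 7p − 4; against 3: (-4)p + 1(1−p) = −5p + 1.
Setting these equal: 7p − 4 = −5p + 1 ⇒ 12p = 5 ⇒ p = 5/12, and the value is (7)·(5/12) − 4 = -13/12.
For Column: with q = P(1), equating I's and II's payoffs gives 7q − 4 = −5q + 1 ⇒ q = 5/12.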